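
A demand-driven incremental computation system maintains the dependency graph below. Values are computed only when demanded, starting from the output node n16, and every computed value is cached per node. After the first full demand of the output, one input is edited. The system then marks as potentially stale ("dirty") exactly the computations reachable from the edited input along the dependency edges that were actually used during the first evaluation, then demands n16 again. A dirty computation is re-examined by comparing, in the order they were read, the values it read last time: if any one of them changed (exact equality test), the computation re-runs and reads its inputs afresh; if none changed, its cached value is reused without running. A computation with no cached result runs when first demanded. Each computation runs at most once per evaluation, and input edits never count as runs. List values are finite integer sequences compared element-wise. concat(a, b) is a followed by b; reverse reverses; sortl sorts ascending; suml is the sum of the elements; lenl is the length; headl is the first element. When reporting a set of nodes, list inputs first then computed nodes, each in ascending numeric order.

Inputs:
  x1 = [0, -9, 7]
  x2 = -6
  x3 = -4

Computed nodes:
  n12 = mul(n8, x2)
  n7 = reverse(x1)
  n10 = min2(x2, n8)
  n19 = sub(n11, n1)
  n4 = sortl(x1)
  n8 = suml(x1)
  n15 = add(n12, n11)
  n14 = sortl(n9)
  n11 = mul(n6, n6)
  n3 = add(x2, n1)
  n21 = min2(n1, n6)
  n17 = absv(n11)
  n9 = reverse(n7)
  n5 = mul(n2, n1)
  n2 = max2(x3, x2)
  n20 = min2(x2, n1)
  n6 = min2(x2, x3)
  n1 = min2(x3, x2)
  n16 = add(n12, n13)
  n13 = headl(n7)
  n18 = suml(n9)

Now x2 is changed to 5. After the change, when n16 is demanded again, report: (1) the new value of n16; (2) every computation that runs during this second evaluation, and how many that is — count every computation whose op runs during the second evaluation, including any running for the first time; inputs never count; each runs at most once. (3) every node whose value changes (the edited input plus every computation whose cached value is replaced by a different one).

New value of n16: -3.
Computations that run: n12, n16 — 2 in total.
Values that change: x2, n12, n16.

First evaluation (everything demanded from the output):
  n7 = reverse([0, -9, 7]) = [7, -9, 0]
  n8 = suml([0, -9, 7]) = -2
  n12 = mul(-2, -6) = 12
  n13 = headl([7, -9, 0]) = 7
  n16 = add(12, 7) = 19

Propagation after the edit:
  n12: runs — x2 -6->5; result -10.
  n16: runs — n12 12->-10; result -3.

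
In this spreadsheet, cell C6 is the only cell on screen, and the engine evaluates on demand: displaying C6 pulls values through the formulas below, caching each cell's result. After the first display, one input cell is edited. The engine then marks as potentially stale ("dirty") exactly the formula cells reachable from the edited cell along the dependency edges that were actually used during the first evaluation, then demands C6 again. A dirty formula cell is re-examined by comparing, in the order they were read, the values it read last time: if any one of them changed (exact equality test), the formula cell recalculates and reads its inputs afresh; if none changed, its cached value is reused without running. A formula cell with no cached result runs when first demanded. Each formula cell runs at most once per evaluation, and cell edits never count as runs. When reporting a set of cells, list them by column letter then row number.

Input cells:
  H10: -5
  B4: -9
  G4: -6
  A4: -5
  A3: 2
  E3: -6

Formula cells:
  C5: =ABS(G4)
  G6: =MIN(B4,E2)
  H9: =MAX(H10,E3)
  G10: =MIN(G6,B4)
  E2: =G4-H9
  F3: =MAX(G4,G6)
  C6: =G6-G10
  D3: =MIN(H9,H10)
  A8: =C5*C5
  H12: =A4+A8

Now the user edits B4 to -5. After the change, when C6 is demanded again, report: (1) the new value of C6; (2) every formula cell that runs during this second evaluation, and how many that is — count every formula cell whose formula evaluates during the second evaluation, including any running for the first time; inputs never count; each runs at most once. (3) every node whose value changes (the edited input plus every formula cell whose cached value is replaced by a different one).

C6 now evaluates to 0.
Run set: C6, G6, G10 (3 run).
Changed values: B4, G6, G10.

Initial pass — values computed on the first demand:
  H9 = MAX(-5, -6) = -5
  E2 = -6 - -5 = -1
  G6 = MIN(-9, -1) = -9
  G10 = MIN(-9, -9) = -9
  C6 = -9 - -9 = 0

Second demand — change propagation:
  G6: re-runs because B4 -9->-5; new result -5.
  G10: re-runs because G6 -9->-5; B4 -9->-5; new result -5.
  C6: re-runs because G6 -9->-5; G10 -9->-5; new result 0 (unchanged).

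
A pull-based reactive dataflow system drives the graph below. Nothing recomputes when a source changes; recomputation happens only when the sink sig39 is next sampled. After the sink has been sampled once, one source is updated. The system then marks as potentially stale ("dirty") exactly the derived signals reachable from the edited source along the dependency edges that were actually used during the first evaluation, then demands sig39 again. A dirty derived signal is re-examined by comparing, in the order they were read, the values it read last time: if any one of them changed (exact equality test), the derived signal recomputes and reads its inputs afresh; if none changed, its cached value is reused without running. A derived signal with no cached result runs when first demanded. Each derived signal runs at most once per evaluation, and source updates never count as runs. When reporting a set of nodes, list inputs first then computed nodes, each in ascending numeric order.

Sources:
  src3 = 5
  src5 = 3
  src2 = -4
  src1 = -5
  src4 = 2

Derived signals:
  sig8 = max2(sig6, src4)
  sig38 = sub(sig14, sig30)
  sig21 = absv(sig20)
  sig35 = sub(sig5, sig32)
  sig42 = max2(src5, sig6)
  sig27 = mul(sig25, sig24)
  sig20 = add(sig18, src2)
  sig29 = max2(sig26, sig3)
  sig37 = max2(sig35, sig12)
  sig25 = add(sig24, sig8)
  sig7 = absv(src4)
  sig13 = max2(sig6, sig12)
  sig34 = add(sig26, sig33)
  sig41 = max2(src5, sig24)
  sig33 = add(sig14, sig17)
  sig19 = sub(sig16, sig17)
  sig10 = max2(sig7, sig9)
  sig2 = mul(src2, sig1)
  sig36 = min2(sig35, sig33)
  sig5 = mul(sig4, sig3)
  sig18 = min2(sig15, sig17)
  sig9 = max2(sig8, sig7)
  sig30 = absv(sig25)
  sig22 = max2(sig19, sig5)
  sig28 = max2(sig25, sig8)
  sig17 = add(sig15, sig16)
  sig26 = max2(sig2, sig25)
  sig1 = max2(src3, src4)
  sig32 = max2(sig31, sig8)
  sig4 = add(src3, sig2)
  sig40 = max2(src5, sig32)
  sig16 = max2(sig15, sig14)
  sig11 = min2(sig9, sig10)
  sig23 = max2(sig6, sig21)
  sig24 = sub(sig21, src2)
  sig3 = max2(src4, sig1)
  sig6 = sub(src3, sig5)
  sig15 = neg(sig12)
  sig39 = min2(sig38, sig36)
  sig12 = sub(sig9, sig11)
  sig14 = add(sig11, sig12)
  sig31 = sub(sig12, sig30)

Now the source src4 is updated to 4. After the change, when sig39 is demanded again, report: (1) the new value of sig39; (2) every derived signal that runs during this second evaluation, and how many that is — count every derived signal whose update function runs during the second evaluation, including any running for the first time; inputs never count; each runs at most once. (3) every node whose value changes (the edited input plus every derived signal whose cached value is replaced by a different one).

First evaluation (everything demanded from the output):
  sig1 = max2(5, 2) = 5
  sig2 = mul(-4, 5) = -20
  sig3 = max2(2, 5) = 5
  sig4 = add(5, -20) = -15
  sig5 = mul(-15, 5) = -75
  sig6 = sub(5, -75) = 80
  sig7 = absv(2) = 2
  sig8 = max2(80, 2) = 80
  sig9 = max2(80, 2) = 80
  sig10 = max2(2, 80) = 80
  sig11 = min2(80, 80) = 80
  sig12 = sub(80, 80) = 0
  sig14 = add(80, 0) = 80
  sig15 = neg(0) = 0
  sig16 = max2(0, 80) = 80
  sig17 = add(0, 80) = 80
  sig18 = min2(0, 80) = 0
  sig20 = add(0, -4) = -4
  sig21 = absv(-4) = 4
  sig24 = sub(4, -4) = 8
  sig25 = add(8, 80) = 88
  sig30 = absv(88) = 88
  sig31 = sub(0, 88) = -88
  sig32 = max2(-88, 80) = 80
  sig33 = add(80, 80) = 160
  sig35 = sub(-75, 80) = -155
  sig36 = min2(-155, 160) = -155
  sig38 = sub(80, 88) = -8
  sig39 = min2(-8, -155) = -155

Propagation after the edit:
  sig1: runs — src4 2->4; result 5 (same value as before).
  sig2: checked — values it read are unchanged (src2 unchanged, sig1 unchanged); reused cached -20 without running.
  sig3: runs — src4 2->4; result 5 (same value as before).
  sig4: checked — values it read are unchanged (src3 unchanged, sig2 unchanged); reused cached -15 without running.
  sig5: checked — values it read are unchanged (sig4 unchanged, sig3 unchanged); reused cached -75 without running.
  sig6: checked — values it read are unchanged (src3 unchanged, sig5 unchanged); reused cached 80 without running.
  sig7: runs — src4 2->4; result 4.
  sig8: runs — src4 2->4; result 80 (same value as before).
  sig9: runs — sig7 2->4; result 80 (same value as before).
  sig10: runs — sig7 2->4; result 80 (same value as before).
  sig11: checked — values it read are unchanged (sig9 unchanged, sig10 unchanged); reused cached 80 without running.
  sig12: checked — values it read are unchanged (sig9 unchanged, sig11 unchanged); reused cached 0 without running.
  sig14: checked — values it read are unchanged (sig11 unchanged, sig12 unchanged); reused cached 80 without running.
  sig15: checked — values it read are unchanged (sig12 unchanged); reused cached 0 without running.
  sig16: checked — values it read are unchanged (sig15 unchanged, sig14 unchanged); reused cached 80 without running.
  sig17: checked — values it read are unchanged (sig15 unchanged, sig16 unchanged); reused cached 80 without running.
  sig18: checked — values it read are unchanged (sig15 unchanged, sig17 unchanged); reused cached 0 without running.
  sig20: checked — values it read are unchanged (sig18 unchanged, src2 unchanged); reused cached -4 without running.
  sig21: checked — values it read are unchanged (sig20 unchanged); reused cached 4 without running.
  sig24: checked — values it read are unchanged (sig21 unchanged, src2 unchanged); reused cached 8 without running.
  sig25: checked — values it read are unchanged (sig24 unchanged, sig8 unchanged); reused cached 88 without running.
  sig30: checked — values it read are unchanged (sig25 unchanged); reused cached 88 without running.
  sig31: checked — values it read are unchanged (sig12 unchanged, sig30 unchanged); reused cached -88 without running.
  sig32: checked — values it read are unchanged (sig31 unchanged, sig8 unchanged); reused cached 80 without running.
  sig33: checked — values it read are unchanged (sig14 unchanged, sig17 unchanged); reused cached 160 without running.
  sig35: checked — values it read are unchanged (sig5 unchanged, sig32 unchanged); reused cached -155 without running.
  sig36: checked — values it read are unchanged (sig35 unchanged, sig33 unchanged); reused cached -155 without running.
  sig38: checked — values it read are unchanged (sig14 unchanged, sig30 unchanged); reused cached -8 without running.
  sig39: checked — values it read are unchanged (sig38 unchanged, sig36 unchanged); reused cached -155 without running.

Key observation: the cutoff stops propagation at sig2 — its inputs' values are unchanged, so it reuses its cache.

New value of sig39: -155.
Derived signals that run: sig1, sig3, sig7, sig8, sig9, sig10 — 6 in total.
Values that change: src4, sig7.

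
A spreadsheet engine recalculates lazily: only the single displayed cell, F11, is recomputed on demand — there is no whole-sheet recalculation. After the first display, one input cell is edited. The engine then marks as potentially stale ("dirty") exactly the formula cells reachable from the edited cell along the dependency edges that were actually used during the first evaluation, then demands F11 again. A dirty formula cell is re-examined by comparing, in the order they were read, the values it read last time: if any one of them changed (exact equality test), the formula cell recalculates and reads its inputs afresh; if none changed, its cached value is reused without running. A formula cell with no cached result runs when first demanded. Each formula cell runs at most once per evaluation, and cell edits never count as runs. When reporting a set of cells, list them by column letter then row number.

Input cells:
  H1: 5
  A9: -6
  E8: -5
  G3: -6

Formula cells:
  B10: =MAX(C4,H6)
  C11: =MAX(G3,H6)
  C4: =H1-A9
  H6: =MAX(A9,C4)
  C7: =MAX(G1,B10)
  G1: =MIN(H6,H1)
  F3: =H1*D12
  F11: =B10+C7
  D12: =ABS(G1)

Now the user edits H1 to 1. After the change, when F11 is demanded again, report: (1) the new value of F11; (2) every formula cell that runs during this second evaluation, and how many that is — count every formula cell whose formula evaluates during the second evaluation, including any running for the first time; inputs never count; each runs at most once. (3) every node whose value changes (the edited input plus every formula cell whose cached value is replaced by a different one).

New value of F11: 14.
Formula cells that run: B10, C4, C7, F11, G1, H6 — 6 in total.
Values that change: B10, C4, C7, F11, G1, H1, H6.

First evaluation (everything demanded from the output):
  C4 = 5 - -6 = 11
  H6 = MAX(-6, 11) = 11
  B10 = MAX(11, 11) = 11
  G1 = MIN(11, 5) = 5
  C7 = MAX(5, 11) = 11
  F11 = 11 + 11 = 22

Propagation after the edit:
  C4: runs — H1 5->1; result 7.
  H6: runs — C4 11->7; result 7.
  B10: runs — C4 11->7; H6 11->7; result 7.
  G1: runs — H6 11->7; H1 5->1; result 1.
  C7: runs — G1 5->1; B10 11->7; result 7.
  F11: runs — B10 11->7; C7 11->7; result 14.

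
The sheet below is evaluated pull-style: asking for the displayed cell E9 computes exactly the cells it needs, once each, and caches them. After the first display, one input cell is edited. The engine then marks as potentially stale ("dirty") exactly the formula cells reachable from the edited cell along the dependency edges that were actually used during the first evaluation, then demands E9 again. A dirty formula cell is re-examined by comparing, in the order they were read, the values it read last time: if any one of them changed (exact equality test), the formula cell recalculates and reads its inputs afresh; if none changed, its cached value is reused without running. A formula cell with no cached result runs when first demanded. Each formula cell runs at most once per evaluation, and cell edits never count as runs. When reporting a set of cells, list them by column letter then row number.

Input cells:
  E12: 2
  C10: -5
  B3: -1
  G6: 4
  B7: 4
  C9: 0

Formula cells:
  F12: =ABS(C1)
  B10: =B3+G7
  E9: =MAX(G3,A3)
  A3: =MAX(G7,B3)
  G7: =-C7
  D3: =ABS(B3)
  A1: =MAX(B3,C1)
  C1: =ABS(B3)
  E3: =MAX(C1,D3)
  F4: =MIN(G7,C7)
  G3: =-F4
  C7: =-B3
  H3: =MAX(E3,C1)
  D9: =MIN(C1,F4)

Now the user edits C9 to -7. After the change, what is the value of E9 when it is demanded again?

Demanding E9 again yields 1.
Note the shortcut — nothing in the graph depends on C9 at all, so no recomputation happens.

First demand of the output computes:
  C7 = -(-1) = 1
  G7 = -(1) = -1
  A3 = MAX(-1, -1) = -1
  F4 = MIN(-1, 1) = -1
  G3 = -(-1) = 1
  E9 = MAX(1, -1) = 1

After the edit, cleaning proceeds:
  no node depends on C9 at all; the second demand re-runs nothing.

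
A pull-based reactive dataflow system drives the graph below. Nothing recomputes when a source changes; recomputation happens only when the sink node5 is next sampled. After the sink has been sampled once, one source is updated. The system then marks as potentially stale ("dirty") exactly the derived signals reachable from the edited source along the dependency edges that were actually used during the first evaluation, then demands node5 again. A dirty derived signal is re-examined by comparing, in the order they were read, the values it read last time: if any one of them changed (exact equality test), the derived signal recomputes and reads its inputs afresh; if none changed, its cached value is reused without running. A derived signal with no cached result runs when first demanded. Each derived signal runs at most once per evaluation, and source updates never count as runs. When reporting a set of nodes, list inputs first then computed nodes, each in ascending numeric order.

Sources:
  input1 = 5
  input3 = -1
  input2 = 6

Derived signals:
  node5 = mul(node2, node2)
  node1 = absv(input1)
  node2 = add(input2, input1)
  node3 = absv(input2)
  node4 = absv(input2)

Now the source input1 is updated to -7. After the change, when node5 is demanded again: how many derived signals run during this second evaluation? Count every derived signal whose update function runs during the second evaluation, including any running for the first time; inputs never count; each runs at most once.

First evaluation (everything demanded from the output):
  node2 = add(6, 5) = 11
  node5 = mul(11, 11) = 121

Propagation after the edit:
  node2: runs — input1 5->-7; result -1.
  node5: runs — node2 11->-1; node2 11->-1; result 1.

Derived signals that run: node2, node5 — 2 in total.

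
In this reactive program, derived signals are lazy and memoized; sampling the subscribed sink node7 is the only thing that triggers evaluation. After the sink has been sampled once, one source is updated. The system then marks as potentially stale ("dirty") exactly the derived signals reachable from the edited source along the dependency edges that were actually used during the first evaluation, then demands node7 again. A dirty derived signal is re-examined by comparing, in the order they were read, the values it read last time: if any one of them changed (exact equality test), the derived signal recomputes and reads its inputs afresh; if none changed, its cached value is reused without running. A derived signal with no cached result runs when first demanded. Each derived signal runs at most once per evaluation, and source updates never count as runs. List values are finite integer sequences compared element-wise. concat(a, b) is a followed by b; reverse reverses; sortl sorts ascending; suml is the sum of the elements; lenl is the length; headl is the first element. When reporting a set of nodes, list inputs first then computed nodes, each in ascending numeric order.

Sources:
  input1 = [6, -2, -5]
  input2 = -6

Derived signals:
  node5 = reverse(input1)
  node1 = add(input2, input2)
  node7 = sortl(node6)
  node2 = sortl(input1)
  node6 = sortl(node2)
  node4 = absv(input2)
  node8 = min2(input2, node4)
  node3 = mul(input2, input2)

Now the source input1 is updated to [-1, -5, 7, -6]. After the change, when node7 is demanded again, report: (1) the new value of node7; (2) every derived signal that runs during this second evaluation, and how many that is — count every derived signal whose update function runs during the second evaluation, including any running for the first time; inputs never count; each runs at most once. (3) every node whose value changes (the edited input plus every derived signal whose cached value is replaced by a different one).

First demand of the output computes:
  node2 = sortl([6, -2, -5]) = [-5, -2, 6]
  node6 = sortl([-5, -2, 6]) = [-5, -2, 6]
  node7 = sortl([-5, -2, 6]) = [-5, -2, 6]

After the edit, cleaning proceeds:
  node2: a read changed (input1 [6, -2, -5]->[-1, -5, 7, -6]) — executes, giving [-6, -5, -1, 7].
  node6: a read changed (node2 [-5, -2, 6]->[-6, -5, -1, 7]) — executes, giving [-6, -5, -1, 7].
  node7: a read changed (node6 [-5, -2, 6]->[-6, -5, -1, 7]) — executes, giving [-6, -5, -1, 7].

Demanding node7 again yields [-6, -5, -1, 7].
3 derived signals run: node2, node6, node7.
The nodes whose values change: input1, node2, node6, node7.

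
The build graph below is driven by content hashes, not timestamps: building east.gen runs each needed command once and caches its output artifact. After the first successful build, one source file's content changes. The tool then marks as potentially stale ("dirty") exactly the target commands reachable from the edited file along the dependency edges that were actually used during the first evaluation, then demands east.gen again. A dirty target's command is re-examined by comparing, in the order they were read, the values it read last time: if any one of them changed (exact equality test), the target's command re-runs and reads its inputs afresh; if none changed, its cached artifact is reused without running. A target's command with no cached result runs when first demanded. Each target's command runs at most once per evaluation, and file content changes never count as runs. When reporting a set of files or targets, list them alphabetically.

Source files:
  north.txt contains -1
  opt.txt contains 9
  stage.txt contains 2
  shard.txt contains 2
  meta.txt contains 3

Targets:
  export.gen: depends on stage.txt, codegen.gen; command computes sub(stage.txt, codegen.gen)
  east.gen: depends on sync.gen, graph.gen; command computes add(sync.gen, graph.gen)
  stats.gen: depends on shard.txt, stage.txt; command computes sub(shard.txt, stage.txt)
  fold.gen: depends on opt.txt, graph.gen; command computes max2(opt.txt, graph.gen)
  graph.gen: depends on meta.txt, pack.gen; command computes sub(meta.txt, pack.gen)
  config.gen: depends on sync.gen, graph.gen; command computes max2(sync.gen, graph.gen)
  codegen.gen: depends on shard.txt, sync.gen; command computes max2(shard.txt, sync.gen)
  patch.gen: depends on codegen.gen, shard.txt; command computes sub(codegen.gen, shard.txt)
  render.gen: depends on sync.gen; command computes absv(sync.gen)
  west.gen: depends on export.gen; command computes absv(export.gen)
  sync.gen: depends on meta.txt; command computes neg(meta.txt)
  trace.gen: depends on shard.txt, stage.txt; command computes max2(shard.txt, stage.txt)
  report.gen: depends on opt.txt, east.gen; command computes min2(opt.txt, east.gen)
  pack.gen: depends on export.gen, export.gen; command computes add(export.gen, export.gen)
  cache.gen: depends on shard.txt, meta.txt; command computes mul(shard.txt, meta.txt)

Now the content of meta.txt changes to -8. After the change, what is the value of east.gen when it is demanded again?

east.gen now evaluates to 12.

Initial pass — values computed on the first demand:
  sync.gen = neg(3) = -3
  codegen.gen = max2(2, -3) = 2
  export.gen = sub(2, 2) = 0
  pack.gen = add(0, 0) = 0
  graph.gen = sub(3, 0) = 3
  east.gen = add(-3, 3) = 0

Second demand — change propagation:
  sync.gen: re-runs because meta.txt 3->-8; new result 8.
  codegen.gen: re-runs because sync.gen -3->8; new result 8.
  export.gen: re-runs because codegen.gen 2->8; new result -6.
  pack.gen: re-runs because export.gen 0->-6; export.gen 0->-6; new result -12.
  graph.gen: re-runs because meta.txt 3->-8; pack.gen 0->-12; new result 4.
  east.gen: re-runs because sync.gen -3->8; graph.gen 3->4; new result 12.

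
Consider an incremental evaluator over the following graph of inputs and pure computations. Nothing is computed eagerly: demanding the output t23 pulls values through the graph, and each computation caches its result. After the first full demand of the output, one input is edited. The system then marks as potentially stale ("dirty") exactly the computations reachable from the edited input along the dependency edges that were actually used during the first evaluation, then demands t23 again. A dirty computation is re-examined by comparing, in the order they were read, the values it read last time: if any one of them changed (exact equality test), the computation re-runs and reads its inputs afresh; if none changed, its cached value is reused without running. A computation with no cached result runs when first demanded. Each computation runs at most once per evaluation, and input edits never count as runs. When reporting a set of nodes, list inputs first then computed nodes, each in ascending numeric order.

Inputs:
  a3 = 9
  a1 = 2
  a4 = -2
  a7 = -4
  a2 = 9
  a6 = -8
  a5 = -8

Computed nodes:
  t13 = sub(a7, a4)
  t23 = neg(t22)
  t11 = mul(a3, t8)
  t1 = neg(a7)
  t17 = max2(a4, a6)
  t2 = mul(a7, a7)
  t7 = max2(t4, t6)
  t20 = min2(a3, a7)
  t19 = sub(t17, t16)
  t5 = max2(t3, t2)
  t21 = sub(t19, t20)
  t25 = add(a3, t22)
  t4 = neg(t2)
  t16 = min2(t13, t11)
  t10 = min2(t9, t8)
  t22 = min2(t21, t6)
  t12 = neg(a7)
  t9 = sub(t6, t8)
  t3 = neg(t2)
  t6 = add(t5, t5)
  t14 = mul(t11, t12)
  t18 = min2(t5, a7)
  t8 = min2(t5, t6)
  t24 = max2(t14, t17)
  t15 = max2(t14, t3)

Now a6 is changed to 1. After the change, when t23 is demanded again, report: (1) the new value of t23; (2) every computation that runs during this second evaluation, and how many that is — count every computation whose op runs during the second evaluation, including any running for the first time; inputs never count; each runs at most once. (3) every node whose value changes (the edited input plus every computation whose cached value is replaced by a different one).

t23 now evaluates to -7.
Run set: t17, t19, t21, t22, t23 (5 run).
Changed values: a6, t17, t19, t21, t22, t23.

Initial pass — values computed on the first demand:
  t2 = mul(-4, -4) = 16
  t3 = neg(16) = -16
  t5 = max2(-16, 16) = 16
  t6 = add(16, 16) = 32
  t8 = min2(16, 32) = 16
  t11 = mul(9, 16) = 144
  t13 = sub(-4, -2) = -2
  t16 = min2(-2, 144) = -2
  t17 = max2(-2, -8) = -2
  t19 = sub(-2, -2) = 0
  t20 = min2(9, -4) = -4
  t21 = sub(0, -4) = 4
  t22 = min2(4, 32) = 4
  t23 = neg(4) = -4

Second demand — change propagation:
  t17: re-runs because a6 -8->1; new result 1.
  t19: re-runs because t17 -2->1; new result 3.
  t21: re-runs because t19 0->3; new result 7.
  t22: re-runs because t21 4->7; new result 7.
  t23: re-runs because t22 4->7; new result -7.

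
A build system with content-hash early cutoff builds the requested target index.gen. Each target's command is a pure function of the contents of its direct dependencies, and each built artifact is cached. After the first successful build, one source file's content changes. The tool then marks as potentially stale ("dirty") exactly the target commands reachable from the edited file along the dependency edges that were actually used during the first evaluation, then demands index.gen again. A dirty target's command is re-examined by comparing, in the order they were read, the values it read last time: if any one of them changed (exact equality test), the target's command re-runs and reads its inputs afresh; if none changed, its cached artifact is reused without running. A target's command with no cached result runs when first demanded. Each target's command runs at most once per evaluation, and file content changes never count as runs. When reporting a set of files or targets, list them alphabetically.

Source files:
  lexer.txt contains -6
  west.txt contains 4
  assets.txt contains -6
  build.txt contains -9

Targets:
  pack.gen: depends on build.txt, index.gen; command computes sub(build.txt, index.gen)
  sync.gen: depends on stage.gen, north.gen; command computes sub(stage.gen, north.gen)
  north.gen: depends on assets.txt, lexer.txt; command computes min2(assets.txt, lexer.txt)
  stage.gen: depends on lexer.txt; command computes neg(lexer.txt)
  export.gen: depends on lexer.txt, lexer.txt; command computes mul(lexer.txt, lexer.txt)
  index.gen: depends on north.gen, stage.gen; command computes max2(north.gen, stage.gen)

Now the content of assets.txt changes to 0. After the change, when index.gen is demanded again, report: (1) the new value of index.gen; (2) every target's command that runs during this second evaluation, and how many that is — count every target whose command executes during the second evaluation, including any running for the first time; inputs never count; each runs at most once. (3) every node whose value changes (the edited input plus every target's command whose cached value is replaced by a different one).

First evaluation (everything demanded from the output):
  north.gen = min2(-6, -6) = -6
  stage.gen = neg(-6) = 6
  index.gen = max2(-6, 6) = 6

Propagation after the edit:
  north.gen: runs — assets.txt -6->0; result -6 (same value as before).
  index.gen: checked — values it read are unchanged (north.gen unchanged, stage.gen unchanged); reused cached 6 without running.

Key observation: the change is absorbed at north.gen — it re-runs but produces the same value, and the output's value is unchanged.

New value of index.gen: 6.
Target commands that run: north.gen — 1 in total.
Values that change: assets.txt.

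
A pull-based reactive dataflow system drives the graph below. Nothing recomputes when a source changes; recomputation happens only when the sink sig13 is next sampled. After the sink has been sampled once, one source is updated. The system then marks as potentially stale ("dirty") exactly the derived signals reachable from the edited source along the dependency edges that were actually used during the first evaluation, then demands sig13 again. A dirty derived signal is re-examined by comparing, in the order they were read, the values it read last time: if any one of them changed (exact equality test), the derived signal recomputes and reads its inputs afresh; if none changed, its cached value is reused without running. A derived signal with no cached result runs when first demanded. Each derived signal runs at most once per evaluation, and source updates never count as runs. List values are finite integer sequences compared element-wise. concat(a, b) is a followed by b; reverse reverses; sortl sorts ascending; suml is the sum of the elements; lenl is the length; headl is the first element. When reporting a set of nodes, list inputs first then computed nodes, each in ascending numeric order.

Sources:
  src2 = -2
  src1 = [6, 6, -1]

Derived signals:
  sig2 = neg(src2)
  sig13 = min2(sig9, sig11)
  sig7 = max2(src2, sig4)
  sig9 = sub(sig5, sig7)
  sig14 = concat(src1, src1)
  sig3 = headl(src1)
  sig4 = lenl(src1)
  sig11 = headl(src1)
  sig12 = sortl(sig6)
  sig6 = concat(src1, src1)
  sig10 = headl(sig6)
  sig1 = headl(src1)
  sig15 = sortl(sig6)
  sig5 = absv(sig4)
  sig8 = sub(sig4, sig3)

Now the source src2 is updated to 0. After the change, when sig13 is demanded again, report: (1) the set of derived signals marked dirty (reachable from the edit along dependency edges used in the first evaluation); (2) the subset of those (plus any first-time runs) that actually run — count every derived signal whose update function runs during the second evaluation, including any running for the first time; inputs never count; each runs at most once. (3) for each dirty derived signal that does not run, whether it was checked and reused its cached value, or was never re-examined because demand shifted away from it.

First evaluation (everything demanded from the output):
  sig4 = lenl([6, 6, -1]) = 3
  sig5 = absv(3) = 3
  sig7 = max2(-2, 3) = 3
  sig9 = sub(3, 3) = 0
  sig11 = headl([6, 6, -1]) = 6
  sig13 = min2(0, 6) = 0

Propagation after the edit:
  sig7: runs — src2 -2->0; result 3 (same value as before).
  sig9: checked — values it read are unchanged (sig5 unchanged, sig7 unchanged); reused cached 0 without running.
  sig13: checked — values it read are unchanged (sig9 unchanged, sig11 unchanged); reused cached 0 without running.

Key observation: the change is absorbed at sig7 — it re-runs but produces the same value, and the output's value is unchanged.

Marked dirty: sig7, sig9, sig13.
Derived signals that run: sig7 — 1 in total.
Checked but reused from cache: sig9, sig13.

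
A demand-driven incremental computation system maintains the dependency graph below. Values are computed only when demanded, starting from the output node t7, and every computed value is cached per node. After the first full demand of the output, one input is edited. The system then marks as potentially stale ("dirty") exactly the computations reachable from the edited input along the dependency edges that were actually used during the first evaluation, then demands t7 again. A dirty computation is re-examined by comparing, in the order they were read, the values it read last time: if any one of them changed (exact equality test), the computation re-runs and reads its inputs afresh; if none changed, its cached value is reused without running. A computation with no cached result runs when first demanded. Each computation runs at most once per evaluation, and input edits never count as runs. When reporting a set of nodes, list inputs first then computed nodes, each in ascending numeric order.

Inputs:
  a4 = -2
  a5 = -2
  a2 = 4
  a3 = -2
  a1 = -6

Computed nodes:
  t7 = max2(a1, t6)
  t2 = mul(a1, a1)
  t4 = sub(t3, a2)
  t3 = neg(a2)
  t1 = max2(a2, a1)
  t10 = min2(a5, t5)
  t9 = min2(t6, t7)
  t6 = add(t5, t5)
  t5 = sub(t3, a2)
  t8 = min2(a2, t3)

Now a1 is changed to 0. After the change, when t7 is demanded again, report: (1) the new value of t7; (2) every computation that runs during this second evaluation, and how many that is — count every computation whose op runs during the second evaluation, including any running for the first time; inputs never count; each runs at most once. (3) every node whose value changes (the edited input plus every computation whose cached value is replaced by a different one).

New value of t7: 0.
Computations that run: t7 — 1 in total.
Values that change: a1, t7.

First evaluation (everything demanded from the output):
  t3 = neg(4) = -4
  t5 = sub(-4, 4) = -8
  t6 = add(-8, -8) = -16
  t7 = max2(-6, -16) = -6

Propagation after the edit:
  t7: runs — a1 -6->0; result 0.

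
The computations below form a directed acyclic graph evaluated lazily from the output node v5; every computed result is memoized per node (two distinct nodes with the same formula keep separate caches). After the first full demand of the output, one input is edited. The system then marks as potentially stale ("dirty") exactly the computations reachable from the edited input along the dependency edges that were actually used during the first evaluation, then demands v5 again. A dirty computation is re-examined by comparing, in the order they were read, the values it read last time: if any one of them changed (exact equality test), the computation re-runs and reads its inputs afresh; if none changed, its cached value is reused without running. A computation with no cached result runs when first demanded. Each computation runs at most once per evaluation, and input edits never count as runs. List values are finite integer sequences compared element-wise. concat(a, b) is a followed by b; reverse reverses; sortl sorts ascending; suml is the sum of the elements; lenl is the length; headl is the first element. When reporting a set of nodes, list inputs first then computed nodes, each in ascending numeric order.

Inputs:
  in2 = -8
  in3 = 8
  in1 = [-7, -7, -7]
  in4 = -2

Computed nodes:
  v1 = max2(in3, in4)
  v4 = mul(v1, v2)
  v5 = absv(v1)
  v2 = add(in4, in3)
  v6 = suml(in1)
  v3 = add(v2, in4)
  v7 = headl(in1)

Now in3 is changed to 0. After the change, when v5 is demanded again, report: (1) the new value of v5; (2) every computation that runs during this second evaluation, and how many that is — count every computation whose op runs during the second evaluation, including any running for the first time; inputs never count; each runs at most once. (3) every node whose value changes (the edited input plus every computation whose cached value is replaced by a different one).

First demand of the output computes:
  v1 = max2(8, -2) = 8
  v5 = absv(8) = 8

After the edit, cleaning proceeds:
  v1: a read changed (in3 8->0) — executes, giving 0.
  v5: a read changed (v1 8->0) — executes, giving 0.

Demanding v5 again yields 0.
2 computations run: v1, v5.
The nodes whose values change: in3, v1, v5.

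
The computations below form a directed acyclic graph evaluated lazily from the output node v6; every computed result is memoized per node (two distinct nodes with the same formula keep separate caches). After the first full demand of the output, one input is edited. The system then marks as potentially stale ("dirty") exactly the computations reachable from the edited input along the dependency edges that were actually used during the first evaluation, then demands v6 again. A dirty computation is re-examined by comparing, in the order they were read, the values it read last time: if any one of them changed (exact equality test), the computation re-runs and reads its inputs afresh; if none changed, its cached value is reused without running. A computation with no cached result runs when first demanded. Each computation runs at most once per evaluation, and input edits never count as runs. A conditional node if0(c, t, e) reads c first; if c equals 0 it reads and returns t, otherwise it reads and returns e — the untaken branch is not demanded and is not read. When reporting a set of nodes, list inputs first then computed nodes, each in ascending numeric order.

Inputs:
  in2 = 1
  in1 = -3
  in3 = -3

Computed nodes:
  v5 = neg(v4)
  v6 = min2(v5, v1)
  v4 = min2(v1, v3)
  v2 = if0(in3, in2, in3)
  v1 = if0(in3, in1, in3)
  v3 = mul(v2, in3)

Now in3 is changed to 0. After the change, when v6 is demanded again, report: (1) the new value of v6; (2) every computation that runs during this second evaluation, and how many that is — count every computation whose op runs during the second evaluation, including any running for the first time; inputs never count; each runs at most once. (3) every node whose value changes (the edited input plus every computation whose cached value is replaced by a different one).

First demand of the output computes:
  v1 = if0(in3=-3 -> else branch in3) = -3
  v2 = if0(in3=-3 -> else branch in3) = -3
  v3 = mul(-3, -3) = 9
  v4 = min2(-3, 9) = -3
  v5 = neg(-3) = 3
  v6 = min2(3, -3) = -3

After the edit, cleaning proceeds:
  v1: a read changed (in3 -3->0; in3 -3->0) — executes, giving -3 — identical to its old value.
  v2: a read changed (in3 -3->0; in3 -3->0) — executes, giving 1.
  v3: a read changed (v2 -3->1; in3 -3->0) — executes, giving 0.
  v4: a read changed (v3 9->0) — executes, giving -3 — identical to its old value.
  v5: dirty, but its reads are unchanged (v4 unchanged); cached 3 stands.
  v6: dirty, but its reads are unchanged (v5 unchanged, v1 unchanged); cached -3 stands.

Note where the cutoff bites: v5 is checked, finds nothing changed, and keeps its cache.

Demanding v6 again yields -3.
4 computations run: v1, v2, v3, v4.
The nodes whose values change: in3, v2, v3.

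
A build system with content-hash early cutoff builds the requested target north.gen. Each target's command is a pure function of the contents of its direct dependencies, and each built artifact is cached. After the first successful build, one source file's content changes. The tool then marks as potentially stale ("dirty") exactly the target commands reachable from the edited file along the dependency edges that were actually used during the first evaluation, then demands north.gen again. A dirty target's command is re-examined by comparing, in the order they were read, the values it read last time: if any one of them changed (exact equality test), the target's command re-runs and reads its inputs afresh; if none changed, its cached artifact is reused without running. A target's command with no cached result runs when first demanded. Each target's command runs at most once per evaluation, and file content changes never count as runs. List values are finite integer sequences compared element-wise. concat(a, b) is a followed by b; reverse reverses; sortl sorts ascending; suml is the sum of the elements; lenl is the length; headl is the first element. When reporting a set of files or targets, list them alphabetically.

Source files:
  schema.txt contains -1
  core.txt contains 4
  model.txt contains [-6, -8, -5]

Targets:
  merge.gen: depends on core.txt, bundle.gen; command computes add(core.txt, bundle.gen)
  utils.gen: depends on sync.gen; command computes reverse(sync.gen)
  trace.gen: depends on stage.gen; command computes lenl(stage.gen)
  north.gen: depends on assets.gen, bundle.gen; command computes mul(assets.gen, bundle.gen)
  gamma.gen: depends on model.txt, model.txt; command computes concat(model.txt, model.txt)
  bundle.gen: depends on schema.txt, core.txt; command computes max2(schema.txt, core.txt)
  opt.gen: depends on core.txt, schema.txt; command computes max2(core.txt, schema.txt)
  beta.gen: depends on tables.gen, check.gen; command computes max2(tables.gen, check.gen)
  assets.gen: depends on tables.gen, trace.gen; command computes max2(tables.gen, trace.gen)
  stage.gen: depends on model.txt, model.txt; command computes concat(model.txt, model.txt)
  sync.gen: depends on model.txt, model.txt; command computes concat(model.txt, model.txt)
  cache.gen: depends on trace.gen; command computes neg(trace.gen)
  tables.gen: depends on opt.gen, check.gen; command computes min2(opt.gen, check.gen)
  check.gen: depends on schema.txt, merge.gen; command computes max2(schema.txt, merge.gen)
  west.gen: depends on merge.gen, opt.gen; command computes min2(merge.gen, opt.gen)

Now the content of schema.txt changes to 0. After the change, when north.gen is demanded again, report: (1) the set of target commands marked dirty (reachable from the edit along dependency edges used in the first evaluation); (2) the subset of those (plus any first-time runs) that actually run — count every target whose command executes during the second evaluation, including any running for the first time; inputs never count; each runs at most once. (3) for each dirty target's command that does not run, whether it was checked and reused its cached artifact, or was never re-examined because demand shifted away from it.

Marked dirty: assets.gen, bundle.gen, check.gen, merge.gen, north.gen, opt.gen, tables.gen.
Target commands that run: bundle.gen, check.gen, opt.gen — 3 in total.
Checked but reused from cache: assets.gen, merge.gen, north.gen, tables.gen.
Key observation: the cutoff stops propagation at merge.gen — its inputs' values are unchanged, so it reuses its cache.

First evaluation (everything demanded from the output):
  bundle.gen = max2(-1, 4) = 4
  merge.gen = add(4, 4) = 8
  check.gen = max2(-1, 8) = 8
  opt.gen = max2(4, -1) = 4
  stage.gen = concat([-6, -8, -5], [-6, -8, -5]) = [-6, -8, -5, -6, -8, -5]
  tables.gen = min2(4, 8) = 4
  trace.gen = lenl([-6, -8, -5, -6, -8, -5]) = 6
  assets.gen = max2(4, 6) = 6
  north.gen = mul(6, 4) = 24

Propagation after the edit:
  bundle.gen: runs — schema.txt -1->0; result 4 (same value as before).
  merge.gen: checked — values it read are unchanged (core.txt unchanged, bundle.gen unchanged); reused cached 8 without running.
  check.gen: runs — schema.txt -1->0; result 8 (same value as before).
  opt.gen: runs — schema.txt -1->0; result 4 (same value as before).
  tables.gen: checked — values it read are unchanged (opt.gen unchanged, check.gen unchanged); reused cached 4 without running.
  assets.gen: checked — values it read are unchanged (tables.gen unchanged, trace.gen unchanged); reused cached 6 without running.
  north.gen: checked — values it read are unchanged (assets.gen unchanged, bundle.gen unchanged); reused cached 24 without running.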